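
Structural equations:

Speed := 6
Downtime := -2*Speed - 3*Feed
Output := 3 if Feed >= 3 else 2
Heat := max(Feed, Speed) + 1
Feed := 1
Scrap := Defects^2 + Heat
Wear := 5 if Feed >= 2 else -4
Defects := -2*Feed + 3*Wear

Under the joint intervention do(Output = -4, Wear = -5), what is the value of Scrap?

Setting Output = -4, Wear = -5 by intervention discards those variables' equations.
Heat = max(Feed, Speed) + 1  [with Feed=1, Speed=6]  = 7
Defects = -2*Feed + 3*Wear  [with Feed=1, Wear=-5]  = -17
Scrap = Defects^2 + Heat  [with Defects=-17, Heat=7]  = 296

296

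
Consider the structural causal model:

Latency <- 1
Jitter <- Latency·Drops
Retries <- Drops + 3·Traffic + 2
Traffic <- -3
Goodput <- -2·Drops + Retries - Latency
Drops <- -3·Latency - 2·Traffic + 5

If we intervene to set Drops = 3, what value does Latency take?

Under do(Drops=3), the mechanism Drops <- -3·Latency - 2·Traffic + 5 is discarded; Drops is fixed at 3.
Since Latency is not a descendant of the intervened variable, it is unaffected.

1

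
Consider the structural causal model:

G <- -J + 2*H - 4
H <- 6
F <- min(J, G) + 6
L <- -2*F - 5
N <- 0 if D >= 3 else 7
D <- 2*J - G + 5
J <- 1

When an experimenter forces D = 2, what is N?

The intervention breaks the incoming arrows to D: D <- 2*J - G + 5 no longer applies, and D = 2.
N = 0 if D >= 3 else 7  [with D=2]  = 7

7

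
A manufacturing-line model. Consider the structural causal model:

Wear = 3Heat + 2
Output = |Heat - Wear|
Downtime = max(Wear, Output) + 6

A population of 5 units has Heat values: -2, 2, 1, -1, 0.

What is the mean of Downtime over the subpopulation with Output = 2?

8

Conditioning on Output=2 selects the 2 unit(s) with Heat ∈ {-2, 0}. Their Downtime values: 8, 8. Mean = 8.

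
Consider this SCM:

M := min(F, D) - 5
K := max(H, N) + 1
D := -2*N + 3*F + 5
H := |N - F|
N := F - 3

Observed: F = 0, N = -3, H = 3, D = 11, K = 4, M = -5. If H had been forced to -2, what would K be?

-1

do(H=-2) replaces the equation H := |N - F| with the constant H = -2.
N = F - 3  [with F=0]  = -3
K = max(H, N) + 1  [with H=-2, N=-3]  = -1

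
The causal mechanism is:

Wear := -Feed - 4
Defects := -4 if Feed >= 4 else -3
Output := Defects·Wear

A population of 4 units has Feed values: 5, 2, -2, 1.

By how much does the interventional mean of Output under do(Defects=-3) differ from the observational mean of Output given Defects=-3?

Under do(Defects=-3), Defects's equation is replaced by Defects=-3 for every unit. Per-unit Output: 27, 18, 6, 15. Mean = 16.5.
Observing Defects=-3 restricts to units where Defects's equation naturally yields -3: Feed ∈ {2, -2, 1}. In that subpopulation Output = 18, 6, 15, mean 13.
Difference = 16.5 − 13 = 3.5.

3.5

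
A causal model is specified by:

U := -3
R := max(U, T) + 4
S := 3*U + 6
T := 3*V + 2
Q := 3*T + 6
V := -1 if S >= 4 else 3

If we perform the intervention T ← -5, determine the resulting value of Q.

-9

Under do(T=-5), the mechanism T := 3*V + 2 is discarded; T is fixed at -5.
Q = 3*T + 6  [with T=-5]  = -9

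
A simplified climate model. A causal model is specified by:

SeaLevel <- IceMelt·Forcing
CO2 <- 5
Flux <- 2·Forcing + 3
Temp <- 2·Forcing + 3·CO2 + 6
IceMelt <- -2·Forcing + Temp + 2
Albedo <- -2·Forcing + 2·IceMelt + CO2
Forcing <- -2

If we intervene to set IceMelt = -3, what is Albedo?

3

Intervening sets IceMelt = -3 and removes its equation (IceMelt <- -2·Forcing + Temp + 2).
Albedo = -2·Forcing + 2·IceMelt + CO2  [with Forcing=-2, IceMelt=-3, CO2=5]  = 3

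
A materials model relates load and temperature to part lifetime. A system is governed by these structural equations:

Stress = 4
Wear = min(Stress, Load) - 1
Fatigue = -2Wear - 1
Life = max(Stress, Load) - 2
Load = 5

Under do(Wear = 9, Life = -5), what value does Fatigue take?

-19

The joint intervention fixes Wear = 9, Life = -5, removing each variable's own equation.
Fatigue = -2Wear - 1  [with Wear=9]  = -19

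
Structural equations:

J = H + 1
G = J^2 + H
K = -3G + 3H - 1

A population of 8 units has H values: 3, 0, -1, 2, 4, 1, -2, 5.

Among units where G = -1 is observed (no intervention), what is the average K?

Observing G=-1 restricts to units where G's equation naturally yields -1: H ∈ {-1, -2}. In that subpopulation K = -1, -4, mean -2.5.

-2.5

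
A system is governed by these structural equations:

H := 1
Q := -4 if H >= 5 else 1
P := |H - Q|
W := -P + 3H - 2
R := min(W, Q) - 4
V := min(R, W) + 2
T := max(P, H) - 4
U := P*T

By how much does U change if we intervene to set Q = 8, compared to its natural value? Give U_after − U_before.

do(Q=8) replaces the equation Q := -4 if H >= 5 else 1 with the constant Q = 8.
P = |H - Q|  [with H=1, Q=8]  = 7
T = max(P, H) - 4  [with P=7, H=1]  = 3
U = P*T  [with P=7, T=3]  = 21
Without intervention: Q = -4 if H >= 5 else 1  [with H=1]  = 1; P = |H - Q|  [with H=1, Q=1]  = 0; T = max(P, H) - 4  [with P=0, H=1]  = -3; U = P*T  [with P=0, T=-3]  = 0.
Change = 21 − 0 = 21.

21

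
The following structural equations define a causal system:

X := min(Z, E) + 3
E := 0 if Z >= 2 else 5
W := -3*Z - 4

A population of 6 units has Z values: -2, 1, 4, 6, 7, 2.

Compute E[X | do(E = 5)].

Under do(E=5), E's equation is replaced by E=5 for every unit. Per-unit X: 1, 4, 7, 8, 8, 5. Mean = 5.5.

5.5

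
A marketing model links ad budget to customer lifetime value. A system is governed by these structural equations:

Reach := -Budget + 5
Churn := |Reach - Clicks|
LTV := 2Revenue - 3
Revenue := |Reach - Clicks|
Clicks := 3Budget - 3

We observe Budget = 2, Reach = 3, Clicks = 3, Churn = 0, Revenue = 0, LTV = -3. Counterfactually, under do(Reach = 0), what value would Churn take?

Under do(Reach=0), the mechanism Reach := -Budget + 5 is discarded; Reach is fixed at 0.
Clicks = 3Budget - 3  [with Budget=2]  = 3
Churn = |Reach - Clicks|  [with Reach=0, Clicks=3]  = 3

3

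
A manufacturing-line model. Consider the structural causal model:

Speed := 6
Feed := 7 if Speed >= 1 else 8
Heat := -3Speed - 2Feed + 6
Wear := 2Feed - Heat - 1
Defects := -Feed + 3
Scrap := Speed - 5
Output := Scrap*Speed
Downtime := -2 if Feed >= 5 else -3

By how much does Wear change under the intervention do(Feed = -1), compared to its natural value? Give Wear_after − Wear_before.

-32

Under do(Feed=-1), the mechanism Feed := 7 if Speed >= 1 else 8 is discarded; Feed is fixed at -1.
Heat = -3Speed - 2Feed + 6  [with Speed=6, Feed=-1]  = -10
Wear = 2Feed - Heat - 1  [with Feed=-1, Heat=-10]  = 7
Without intervention: Feed = 7 if Speed >= 1 else 8  [with Speed=6]  = 7; Heat = -3Speed - 2Feed + 6  [with Speed=6, Feed=7]  = -26; Wear = 2Feed - Heat - 1  [with Feed=7, Heat=-26]  = 39.
Change = 7 − 39 = -32.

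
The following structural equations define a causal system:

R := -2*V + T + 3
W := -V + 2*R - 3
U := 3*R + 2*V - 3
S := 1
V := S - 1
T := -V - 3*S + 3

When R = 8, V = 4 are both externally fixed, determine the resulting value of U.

The joint intervention fixes R = 8, V = 4, removing each variable's own equation.
U = 3*R + 2*V - 3  [with R=8, V=4]  = 29

29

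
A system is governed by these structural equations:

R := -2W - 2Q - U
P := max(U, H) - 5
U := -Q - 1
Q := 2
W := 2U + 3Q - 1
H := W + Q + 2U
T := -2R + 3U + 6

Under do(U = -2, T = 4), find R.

The joint intervention fixes U = -2, T = 4, removing each variable's own equation.
W = 2U + 3Q - 1  [with U=-2, Q=2]  = 1
R = -2W - 2Q - U  [with W=1, Q=2, U=-2]  = -4

-4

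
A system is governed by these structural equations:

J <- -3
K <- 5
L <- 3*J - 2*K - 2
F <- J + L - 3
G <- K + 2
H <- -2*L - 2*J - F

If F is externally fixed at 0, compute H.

48

Under do(F=0), the mechanism F <- J + L - 3 is discarded; F is fixed at 0.
L = 3*J - 2*K - 2  [with J=-3, K=5]  = -21
H = -2*L - 2*J - F  [with L=-21, J=-3, F=0]  = 48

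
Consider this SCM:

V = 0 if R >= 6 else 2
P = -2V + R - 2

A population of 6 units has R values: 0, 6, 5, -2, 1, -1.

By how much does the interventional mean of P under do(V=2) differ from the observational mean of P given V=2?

The intervention sets V=2 in all 6 units regardless of R. Recomputing P per unit gives -6, 0, -1, -8, -5, -7; average -4.5.
Observing V=2 restricts to units where V's equation naturally yields 2: R ∈ {0, 5, -2, 1, -1}. In that subpopulation P = -6, -1, -8, -5, -7, mean -5.4.
Difference = -4.5 − (-5.4) = 0.9.

0.9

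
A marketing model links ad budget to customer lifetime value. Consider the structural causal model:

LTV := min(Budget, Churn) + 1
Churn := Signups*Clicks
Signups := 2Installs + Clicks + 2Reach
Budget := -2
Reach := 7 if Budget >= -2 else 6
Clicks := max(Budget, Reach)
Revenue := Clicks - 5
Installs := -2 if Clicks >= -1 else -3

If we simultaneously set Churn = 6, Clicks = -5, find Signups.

3

Under do(Churn = 6, Clicks = -5), each intervened variable's structural equation is replaced by its fixed value.
Reach = 7 if Budget >= -2 else 6  [with Budget=-2]  = 7
Installs = -2 if Clicks >= -1 else -3  [with Clicks=-5]  = -3
Signups = 2Installs + Clicks + 2Reach  [with Installs=-3, Clicks=-5, Reach=7]  = 3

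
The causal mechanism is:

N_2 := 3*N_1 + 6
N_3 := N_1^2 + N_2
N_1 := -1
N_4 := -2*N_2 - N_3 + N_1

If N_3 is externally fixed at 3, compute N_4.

The intervention breaks the incoming arrows to N_3: N_3 := N_1^2 + N_2 no longer applies, and N_3 = 3.
N_2 = 3*N_1 + 6  [with N_1=-1]  = 3
N_4 = -2*N_2 - N_3 + N_1  [with N_2=3, N_3=3, N_1=-1]  = -10

-10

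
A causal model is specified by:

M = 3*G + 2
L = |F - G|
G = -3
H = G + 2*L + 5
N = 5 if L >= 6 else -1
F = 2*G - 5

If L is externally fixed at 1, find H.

Under do(L=1), the mechanism L = |F - G| is discarded; L is fixed at 1.
H = G + 2*L + 5  [with G=-3, L=1]  = 4

4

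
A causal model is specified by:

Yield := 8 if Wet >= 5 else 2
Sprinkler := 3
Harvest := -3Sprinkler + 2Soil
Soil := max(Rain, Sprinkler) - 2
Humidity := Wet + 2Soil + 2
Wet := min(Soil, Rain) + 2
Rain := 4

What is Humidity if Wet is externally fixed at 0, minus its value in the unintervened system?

Intervening sets Wet = 0 and removes its equation (Wet := min(Soil, Rain) + 2).
Soil = max(Rain, Sprinkler) - 2  [with Rain=4, Sprinkler=3]  = 2
Humidity = Wet + 2Soil + 2  [with Wet=0, Soil=2]  = 6
Without intervention: Soil = max(Rain, Sprinkler) - 2  [with Rain=4, Sprinkler=3]  = 2; Wet = min(Soil, Rain) + 2  [with Soil=2, Rain=4]  = 4; Humidity = Wet + 2Soil + 2  [with Wet=4, Soil=2]  = 10.
Change = 6 − 10 = -4.

-4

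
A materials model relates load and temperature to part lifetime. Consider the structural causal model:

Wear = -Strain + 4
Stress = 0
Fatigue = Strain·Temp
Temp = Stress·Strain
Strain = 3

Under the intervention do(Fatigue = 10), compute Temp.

0

do(Fatigue=10) replaces the equation Fatigue = Strain·Temp with the constant Fatigue = 10.
Temp is not downstream of the intervention, so its value is determined by the original equations.
Temp = Stress·Strain  [with Stress=0, Strain=3]  = 0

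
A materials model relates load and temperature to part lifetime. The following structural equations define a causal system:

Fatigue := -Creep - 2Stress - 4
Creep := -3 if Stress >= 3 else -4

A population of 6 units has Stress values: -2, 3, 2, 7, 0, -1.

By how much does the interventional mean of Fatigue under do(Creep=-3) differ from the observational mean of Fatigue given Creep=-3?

7

do(Creep=-3) breaks Creep's dependence on Stress. With Creep=-3 fixed, Fatigue across the units is 3, -7, -5, -15, -1, 1, mean -4.
E[Fatigue|Creep=-3] averages over only the 2 units with Creep=-3 (Stress = 3, 7): Fatigue = -7, -15, mean -11.
Difference = -4 − (-11) = 7.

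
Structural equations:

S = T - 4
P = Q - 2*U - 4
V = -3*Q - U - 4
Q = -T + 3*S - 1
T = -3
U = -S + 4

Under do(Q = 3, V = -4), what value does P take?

-23

Setting Q = 3, V = -4 by intervention discards those variables' equations.
S = T - 4  [with T=-3]  = -7
U = -S + 4  [with S=-7]  = 11
P = Q - 2*U - 4  [with Q=3, U=11]  = -23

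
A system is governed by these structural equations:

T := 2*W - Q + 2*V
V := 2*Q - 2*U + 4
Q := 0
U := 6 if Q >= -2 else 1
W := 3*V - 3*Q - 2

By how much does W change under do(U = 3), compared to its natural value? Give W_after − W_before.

Under do(U=3), the mechanism U := 6 if Q >= -2 else 1 is discarded; U is fixed at 3.
V = 2*Q - 2*U + 4  [with Q=0, U=3]  = -2
W = 3*V - 3*Q - 2  [with V=-2, Q=0]  = -8
Without intervention: U = 6 if Q >= -2 else 1  [with Q=0]  = 6; V = 2*Q - 2*U + 4  [with Q=0, U=6]  = -8; W = 3*V - 3*Q - 2  [with V=-8, Q=0]  = -26.
Change = -8 − (-26) = 18.

18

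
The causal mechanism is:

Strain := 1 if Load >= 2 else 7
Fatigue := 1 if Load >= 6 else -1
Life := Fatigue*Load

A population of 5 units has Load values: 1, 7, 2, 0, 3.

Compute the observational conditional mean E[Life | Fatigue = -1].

-1.5

E[Life|Fatigue=-1] averages over only the 4 units with Fatigue=-1 (Load = 1, 2, 0, 3): Life = -1, -2, 0, -3, mean -1.5.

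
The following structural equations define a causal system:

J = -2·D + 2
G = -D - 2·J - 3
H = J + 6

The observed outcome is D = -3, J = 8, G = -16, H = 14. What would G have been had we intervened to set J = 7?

The intervention breaks the incoming arrows to J: J = -2·D + 2 no longer applies, and J = 7.
G = -D - 2·J - 3  [with D=-3, J=7]  = -14

-14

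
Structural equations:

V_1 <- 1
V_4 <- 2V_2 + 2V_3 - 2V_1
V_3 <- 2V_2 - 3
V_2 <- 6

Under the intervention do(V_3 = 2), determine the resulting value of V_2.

6

Under do(V_3=2), the mechanism V_3 <- 2V_2 - 3 is discarded; V_3 is fixed at 2.
Since V_2 is not a descendant of the intervened variable, it is unaffected.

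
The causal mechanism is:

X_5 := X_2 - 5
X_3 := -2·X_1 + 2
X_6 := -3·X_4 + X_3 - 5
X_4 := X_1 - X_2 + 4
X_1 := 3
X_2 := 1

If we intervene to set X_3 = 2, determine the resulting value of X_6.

The intervention breaks the incoming arrows to X_3: X_3 := -2·X_1 + 2 no longer applies, and X_3 = 2.
X_4 = X_1 - X_2 + 4  [with X_1=3, X_2=1]  = 6
X_6 = -3·X_4 + X_3 - 5  [with X_4=6, X_3=2]  = -21

-21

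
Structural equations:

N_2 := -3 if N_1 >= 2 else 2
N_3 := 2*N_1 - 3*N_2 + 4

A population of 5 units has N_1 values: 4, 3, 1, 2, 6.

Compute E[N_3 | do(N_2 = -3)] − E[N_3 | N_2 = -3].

Under do(N_2=-3), N_2's equation is replaced by N_2=-3 for every unit. Per-unit N_3: 21, 19, 15, 17, 25. Mean = 19.4.
Observing N_2=-3 restricts to units where N_2's equation naturally yields -3: N_1 ∈ {4, 3, 2, 6}. In that subpopulation N_3 = 21, 19, 17, 25, mean 20.5.
Difference = 19.4 − 20.5 = -1.1.

-1.1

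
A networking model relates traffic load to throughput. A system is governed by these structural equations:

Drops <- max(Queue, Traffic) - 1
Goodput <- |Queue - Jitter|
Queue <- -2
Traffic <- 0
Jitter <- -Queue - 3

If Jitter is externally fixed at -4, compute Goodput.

Intervening sets Jitter = -4 and removes its equation (Jitter <- -Queue - 3).
Goodput = |Queue - Jitter|  [with Queue=-2, Jitter=-4]  = 2

2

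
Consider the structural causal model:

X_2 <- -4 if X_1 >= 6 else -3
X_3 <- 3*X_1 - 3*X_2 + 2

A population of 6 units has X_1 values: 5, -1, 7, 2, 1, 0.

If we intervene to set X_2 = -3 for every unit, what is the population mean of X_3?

18

The intervention sets X_2=-3 in all 6 units regardless of X_1. Recomputing X_3 per unit gives 26, 8, 32, 17, 14, 11; average 18.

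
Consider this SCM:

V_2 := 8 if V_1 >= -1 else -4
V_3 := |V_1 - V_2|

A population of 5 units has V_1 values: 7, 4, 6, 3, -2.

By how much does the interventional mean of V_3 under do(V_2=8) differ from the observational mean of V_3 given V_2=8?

1.4

Every unit gets V_2=8 under the intervention. V_3 values become 1, 4, 2, 5, 10; E[V_3|do(V_2=8)] = 4.4.
Observing V_2=8 restricts to units where V_2's equation naturally yields 8: V_1 ∈ {7, 4, 6, 3}. In that subpopulation V_3 = 1, 4, 2, 5, mean 3.
Difference = 4.4 − 3 = 1.4.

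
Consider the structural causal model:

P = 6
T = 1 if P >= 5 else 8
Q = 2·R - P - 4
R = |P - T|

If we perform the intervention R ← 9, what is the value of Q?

The intervention breaks the incoming arrows to R: R = |P - T| no longer applies, and R = 9.
Q = 2·R - P - 4  [with R=9, P=6]  = 8

8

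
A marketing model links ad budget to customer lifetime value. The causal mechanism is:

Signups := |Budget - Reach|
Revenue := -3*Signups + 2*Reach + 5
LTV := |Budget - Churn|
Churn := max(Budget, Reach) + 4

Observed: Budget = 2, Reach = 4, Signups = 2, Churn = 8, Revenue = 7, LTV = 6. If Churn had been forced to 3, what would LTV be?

1

Under do(Churn=3), the mechanism Churn := max(Budget, Reach) + 4 is discarded; Churn is fixed at 3.
LTV = |Budget - Churn|  [with Budget=2, Churn=3]  = 1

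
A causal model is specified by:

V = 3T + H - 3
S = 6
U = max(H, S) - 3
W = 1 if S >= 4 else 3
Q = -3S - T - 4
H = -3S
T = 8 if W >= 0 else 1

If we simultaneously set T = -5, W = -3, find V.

-36

The joint intervention fixes T = -5, W = -3, removing each variable's own equation.
H = -3S  [with S=6]  = -18
V = 3T + H - 3  [with T=-5, H=-18]  = -36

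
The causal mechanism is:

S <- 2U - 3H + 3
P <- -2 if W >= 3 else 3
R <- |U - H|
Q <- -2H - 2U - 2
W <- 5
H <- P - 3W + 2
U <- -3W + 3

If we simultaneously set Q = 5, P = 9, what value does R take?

Under do(Q = 5, P = 9), each intervened variable's structural equation is replaced by its fixed value.
U = -3W + 3  [with W=5]  = -12
H = P - 3W + 2  [with P=9, W=5]  = -4
R = |U - H|  [with U=-12, H=-4]  = 8

8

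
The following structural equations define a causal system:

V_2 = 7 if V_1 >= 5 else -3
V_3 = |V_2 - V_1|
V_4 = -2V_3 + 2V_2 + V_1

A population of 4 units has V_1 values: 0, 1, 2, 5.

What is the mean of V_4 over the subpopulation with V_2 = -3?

-13

Observing V_2=-3 restricts to units where V_2's equation naturally yields -3: V_1 ∈ {0, 1, 2}. In that subpopulation V_4 = -12, -13, -14, mean -13.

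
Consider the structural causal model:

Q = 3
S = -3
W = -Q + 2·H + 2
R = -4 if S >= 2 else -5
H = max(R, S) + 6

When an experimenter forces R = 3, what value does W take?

do(R=3) replaces the equation R = -4 if S >= 2 else -5 with the constant R = 3.
H = max(R, S) + 6  [with R=3, S=-3]  = 9
W = -Q + 2·H + 2  [with Q=3, H=9]  = 17

17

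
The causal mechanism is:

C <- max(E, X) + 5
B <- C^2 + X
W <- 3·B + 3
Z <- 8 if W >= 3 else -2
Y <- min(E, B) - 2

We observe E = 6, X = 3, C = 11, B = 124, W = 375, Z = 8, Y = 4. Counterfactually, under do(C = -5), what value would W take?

87

do(C=-5) replaces the equation C <- max(E, X) + 5 with the constant C = -5.
B = C^2 + X  [with C=-5, X=3]  = 28
W = 3·B + 3  [with B=28]  = 87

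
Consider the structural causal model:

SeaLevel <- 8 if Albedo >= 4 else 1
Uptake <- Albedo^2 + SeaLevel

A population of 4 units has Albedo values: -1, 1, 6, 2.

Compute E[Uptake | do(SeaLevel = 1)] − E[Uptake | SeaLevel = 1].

do(SeaLevel=1) breaks SeaLevel's dependence on Albedo. With SeaLevel=1 fixed, Uptake across the units is 2, 2, 37, 5, mean 11.5.
Observing SeaLevel=1 restricts to units where SeaLevel's equation naturally yields 1: Albedo ∈ {-1, 1, 2}. In that subpopulation Uptake = 2, 2, 5, mean 3.
Difference = 11.5 − 3 = 8.5.

8.5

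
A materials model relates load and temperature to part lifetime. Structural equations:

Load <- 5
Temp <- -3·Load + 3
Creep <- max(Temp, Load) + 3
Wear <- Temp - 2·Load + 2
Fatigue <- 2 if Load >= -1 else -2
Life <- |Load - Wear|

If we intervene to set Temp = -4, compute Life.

Under do(Temp=-4), the mechanism Temp <- -3·Load + 3 is discarded; Temp is fixed at -4.
Wear = Temp - 2·Load + 2  [with Temp=-4, Load=5]  = -12
Life = |Load - Wear|  [with Load=5, Wear=-12]  = 17

17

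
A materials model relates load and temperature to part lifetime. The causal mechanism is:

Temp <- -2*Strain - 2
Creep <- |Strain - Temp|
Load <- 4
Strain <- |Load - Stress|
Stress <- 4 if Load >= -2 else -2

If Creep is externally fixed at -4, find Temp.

The intervention breaks the incoming arrows to Creep: Creep <- |Strain - Temp| no longer applies, and Creep = -4.
Since Temp is not a descendant of the intervened variable, it is unaffected.
Stress = 4 if Load >= -2 else -2  [with Load=4]  = 4
Strain = |Load - Stress|  [with Load=4, Stress=4]  = 0
Temp = -2*Strain - 2  [with Strain=0]  = -2

-2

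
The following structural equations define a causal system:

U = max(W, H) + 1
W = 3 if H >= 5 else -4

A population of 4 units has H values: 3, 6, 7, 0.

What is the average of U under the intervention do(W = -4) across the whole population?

do(W=-4) breaks W's dependence on H. With W=-4 fixed, U across the units is 4, 7, 8, 1, mean 5.

5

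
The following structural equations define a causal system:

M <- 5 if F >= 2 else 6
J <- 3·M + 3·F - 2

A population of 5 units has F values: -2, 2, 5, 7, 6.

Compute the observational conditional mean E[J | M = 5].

28

E[J|M=5] averages over only the 4 units with M=5 (F = 2, 5, 7, 6): J = 19, 28, 34, 31, mean 28.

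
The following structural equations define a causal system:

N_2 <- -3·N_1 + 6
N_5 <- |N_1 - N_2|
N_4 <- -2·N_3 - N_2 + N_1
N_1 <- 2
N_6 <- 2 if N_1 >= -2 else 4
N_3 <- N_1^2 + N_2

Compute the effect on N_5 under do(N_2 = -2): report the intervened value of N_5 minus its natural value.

2

do(N_2=-2) replaces the equation N_2 <- -3·N_1 + 6 with the constant N_2 = -2.
N_5 = |N_1 - N_2|  [with N_1=2, N_2=-2]  = 4
Without intervention: N_2 = -3·N_1 + 6  [with N_1=2]  = 0; N_5 = |N_1 - N_2|  [with N_1=2, N_2=0]  = 2.
Change = 4 − 2 = 2.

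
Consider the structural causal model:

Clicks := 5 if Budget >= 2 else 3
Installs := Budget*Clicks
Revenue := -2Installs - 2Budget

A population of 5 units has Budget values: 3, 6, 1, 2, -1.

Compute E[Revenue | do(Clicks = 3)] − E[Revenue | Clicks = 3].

-17.6

Every unit gets Clicks=3 under the intervention. Revenue values become -24, -48, -8, -16, 8; E[Revenue|do(Clicks=3)] = -17.6.
Conditioning on Clicks=3 selects the 2 unit(s) with Budget ∈ {1, -1}. Their Revenue values: -8, 8. Mean = 0.
Difference = -17.6 − 0 = -17.6.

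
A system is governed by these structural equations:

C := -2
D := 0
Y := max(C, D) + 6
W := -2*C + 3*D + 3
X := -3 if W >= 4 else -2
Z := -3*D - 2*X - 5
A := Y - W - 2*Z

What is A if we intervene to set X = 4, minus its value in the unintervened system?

Under do(X=4), the mechanism X := -3 if W >= 4 else -2 is discarded; X is fixed at 4.
Y = max(C, D) + 6  [with C=-2, D=0]  = 6
W = -2*C + 3*D + 3  [with C=-2, D=0]  = 7
Z = -3*D - 2*X - 5  [with D=0, X=4]  = -13
A = Y - W - 2*Z  [with Y=6, W=7, Z=-13]  = 25
Without intervention: Y = max(C, D) + 6  [with C=-2, D=0]  = 6; W = -2*C + 3*D + 3  [with C=-2, D=0]  = 7; X = -3 if W >= 4 else -2  [with W=7]  = -3; Z = -3*D - 2*X - 5  [with D=0, X=-3]  = 1; A = Y - W - 2*Z  [with Y=6, W=7, Z=1]  = -3.
Change = 25 − (-3) = 28.

28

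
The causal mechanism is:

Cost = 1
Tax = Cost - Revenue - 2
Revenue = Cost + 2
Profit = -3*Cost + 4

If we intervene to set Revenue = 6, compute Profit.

1

Under do(Revenue=6), the mechanism Revenue = Cost + 2 is discarded; Revenue is fixed at 6.
Since Profit is not a descendant of the intervened variable, it is unaffected.
Profit = -3*Cost + 4  [with Cost=1]  = 1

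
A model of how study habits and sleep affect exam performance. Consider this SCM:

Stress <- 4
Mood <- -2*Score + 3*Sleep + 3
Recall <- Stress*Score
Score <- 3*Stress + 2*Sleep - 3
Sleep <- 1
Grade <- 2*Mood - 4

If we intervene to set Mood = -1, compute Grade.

-6

Under do(Mood=-1), the mechanism Mood <- -2*Score + 3*Sleep + 3 is discarded; Mood is fixed at -1.
Grade = 2*Mood - 4  [with Mood=-1]  = -6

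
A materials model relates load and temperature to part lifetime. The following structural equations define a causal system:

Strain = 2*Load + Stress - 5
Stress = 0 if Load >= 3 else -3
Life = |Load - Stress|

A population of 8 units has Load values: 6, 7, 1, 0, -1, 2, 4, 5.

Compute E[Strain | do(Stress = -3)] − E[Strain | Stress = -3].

Every unit gets Stress=-3 under the intervention. Strain values become 4, 6, -6, -8, -10, -4, 0, 2; E[Strain|do(Stress=-3)] = -2.
Observing Stress=-3 restricts to units where Stress's equation naturally yields -3: Load ∈ {1, 0, -1, 2}. In that subpopulation Strain = -6, -8, -10, -4, mean -7.
Difference = -2 − (-7) = 5.

5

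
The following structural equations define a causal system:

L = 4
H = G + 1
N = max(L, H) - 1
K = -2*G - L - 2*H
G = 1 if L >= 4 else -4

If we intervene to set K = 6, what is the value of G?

1

The intervention breaks the incoming arrows to K: K = -2*G - L - 2*H no longer applies, and K = 6.
Since G is not a descendant of the intervened variable, it is unaffected.
G = 1 if L >= 4 else -4  [with L=4]  = 1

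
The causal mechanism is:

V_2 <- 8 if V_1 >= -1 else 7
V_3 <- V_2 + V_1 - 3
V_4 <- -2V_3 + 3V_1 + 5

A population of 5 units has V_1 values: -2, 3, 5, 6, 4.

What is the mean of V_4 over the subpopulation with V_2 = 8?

Conditioning on V_2=8 selects the 4 unit(s) with V_1 ∈ {3, 5, 6, 4}. Their V_4 values: -2, 0, 1, -1. Mean = -0.5.

-0.5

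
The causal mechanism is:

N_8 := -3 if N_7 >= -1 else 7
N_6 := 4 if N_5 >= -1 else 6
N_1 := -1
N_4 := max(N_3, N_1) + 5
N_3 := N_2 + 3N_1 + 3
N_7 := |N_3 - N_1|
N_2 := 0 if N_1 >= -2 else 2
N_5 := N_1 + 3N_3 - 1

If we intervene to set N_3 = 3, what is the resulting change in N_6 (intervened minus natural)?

-2

The intervention breaks the incoming arrows to N_3: N_3 := N_2 + 3N_1 + 3 no longer applies, and N_3 = 3.
N_5 = N_1 + 3N_3 - 1  [with N_1=-1, N_3=3]  = 7
N_6 = 4 if N_5 >= -1 else 6  [with N_5=7]  = 4
Without intervention: N_2 = 0 if N_1 >= -2 else 2  [with N_1=-1]  = 0; N_3 = N_2 + 3N_1 + 3  [with N_2=0, N_1=-1]  = 0; N_5 = N_1 + 3N_3 - 1  [with N_1=-1, N_3=0]  = -2; N_6 = 4 if N_5 >= -1 else 6  [with N_5=-2]  = 6.
Change = 4 − 6 = -2.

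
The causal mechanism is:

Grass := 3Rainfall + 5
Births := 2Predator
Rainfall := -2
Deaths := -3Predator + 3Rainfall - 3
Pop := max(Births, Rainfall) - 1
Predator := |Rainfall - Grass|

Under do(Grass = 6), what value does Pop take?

Under do(Grass=6), the mechanism Grass := 3Rainfall + 5 is discarded; Grass is fixed at 6.
Predator = |Rainfall - Grass|  [with Rainfall=-2, Grass=6]  = 8
Births = 2Predator  [with Predator=8]  = 16
Pop = max(Births, Rainfall) - 1  [with Births=16, Rainfall=-2]  = 15

15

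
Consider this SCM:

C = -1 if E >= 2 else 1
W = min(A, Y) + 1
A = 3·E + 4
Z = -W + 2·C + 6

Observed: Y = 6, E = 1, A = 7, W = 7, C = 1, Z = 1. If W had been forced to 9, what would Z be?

Under do(W=9), the mechanism W = min(A, Y) + 1 is discarded; W is fixed at 9.
C = -1 if E >= 2 else 1  [with E=1]  = 1
Z = -W + 2·C + 6  [with W=9, C=1]  = -1

-1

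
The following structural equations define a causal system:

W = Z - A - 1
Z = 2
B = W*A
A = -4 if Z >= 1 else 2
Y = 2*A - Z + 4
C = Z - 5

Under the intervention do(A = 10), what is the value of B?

Under do(A=10), the mechanism A = -4 if Z >= 1 else 2 is discarded; A is fixed at 10.
W = Z - A - 1  [with Z=2, A=10]  = -9
B = W*A  [with W=-9, A=10]  = -90

-90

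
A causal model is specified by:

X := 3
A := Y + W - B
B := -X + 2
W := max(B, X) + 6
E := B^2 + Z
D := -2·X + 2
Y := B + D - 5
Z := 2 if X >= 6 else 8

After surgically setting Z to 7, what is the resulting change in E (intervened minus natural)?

The intervention breaks the incoming arrows to Z: Z := 2 if X >= 6 else 8 no longer applies, and Z = 7.
B = -X + 2  [with X=3]  = -1
E = B^2 + Z  [with B=-1, Z=7]  = 8
Without intervention: B = -X + 2  [with X=3]  = -1; Z = 2 if X >= 6 else 8  [with X=3]  = 8; E = B^2 + Z  [with B=-1, Z=8]  = 9.
Change = 8 − 9 = -1.

-1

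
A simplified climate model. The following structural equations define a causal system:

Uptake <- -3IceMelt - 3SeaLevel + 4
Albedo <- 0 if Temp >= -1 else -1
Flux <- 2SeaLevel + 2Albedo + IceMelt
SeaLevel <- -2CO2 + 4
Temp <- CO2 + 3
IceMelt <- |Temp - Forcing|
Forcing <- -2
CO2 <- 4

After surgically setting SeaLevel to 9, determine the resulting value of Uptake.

-50

Intervening sets SeaLevel = 9 and removes its equation (SeaLevel <- -2CO2 + 4).
Temp = CO2 + 3  [with CO2=4]  = 7
IceMelt = |Temp - Forcing|  [with Temp=7, Forcing=-2]  = 9
Uptake = -3IceMelt - 3SeaLevel + 4  [with IceMelt=9, SeaLevel=9]  = -50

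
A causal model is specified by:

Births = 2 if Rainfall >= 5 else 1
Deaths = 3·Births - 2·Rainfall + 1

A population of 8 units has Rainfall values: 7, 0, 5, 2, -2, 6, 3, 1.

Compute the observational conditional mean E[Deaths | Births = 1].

2.4

Conditioning on Births=1 selects the 5 unit(s) with Rainfall ∈ {0, 2, -2, 3, 1}. Their Deaths values: 4, 0, 8, -2, 2. Mean = 2.4.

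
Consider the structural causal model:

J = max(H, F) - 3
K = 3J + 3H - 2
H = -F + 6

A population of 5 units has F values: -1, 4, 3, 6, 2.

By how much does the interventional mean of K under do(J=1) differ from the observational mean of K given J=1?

0.6

Every unit gets J=1 under the intervention. K values become 22, 7, 10, 1, 13; E[K|do(J=1)] = 10.6.
Conditioning on J=1 selects the 2 unit(s) with F ∈ {4, 2}. Their K values: 7, 13. Mean = 10.
Difference = 10.6 − 10 = 0.6.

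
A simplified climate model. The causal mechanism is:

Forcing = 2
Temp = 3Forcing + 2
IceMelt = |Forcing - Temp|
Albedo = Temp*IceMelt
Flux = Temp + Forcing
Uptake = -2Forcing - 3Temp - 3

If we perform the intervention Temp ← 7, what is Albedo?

Under do(Temp=7), the mechanism Temp = 3Forcing + 2 is discarded; Temp is fixed at 7.
IceMelt = |Forcing - Temp|  [with Forcing=2, Temp=7]  = 5
Albedo = Temp*IceMelt  [with Temp=7, IceMelt=5]  = 35

35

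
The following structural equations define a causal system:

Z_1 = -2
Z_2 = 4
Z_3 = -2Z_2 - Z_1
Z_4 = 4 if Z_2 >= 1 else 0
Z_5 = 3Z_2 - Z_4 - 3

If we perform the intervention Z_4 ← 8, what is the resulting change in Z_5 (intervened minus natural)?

Intervening sets Z_4 = 8 and removes its equation (Z_4 = 4 if Z_2 >= 1 else 0).
Z_5 = 3Z_2 - Z_4 - 3  [with Z_2=4, Z_4=8]  = 1
Without intervention: Z_4 = 4 if Z_2 >= 1 else 0  [with Z_2=4]  = 4; Z_5 = 3Z_2 - Z_4 - 3  [with Z_2=4, Z_4=4]  = 5.
Change = 1 − 5 = -4.

-4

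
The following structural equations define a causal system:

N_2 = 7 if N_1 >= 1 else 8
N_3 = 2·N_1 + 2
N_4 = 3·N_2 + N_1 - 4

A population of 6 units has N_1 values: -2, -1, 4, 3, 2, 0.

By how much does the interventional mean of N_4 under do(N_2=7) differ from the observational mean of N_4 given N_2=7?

-2

The intervention sets N_2=7 in all 6 units regardless of N_1. Recomputing N_4 per unit gives 15, 16, 21, 20, 19, 17; average 18.
Conditioning on N_2=7 selects the 3 unit(s) with N_1 ∈ {4, 3, 2}. Their N_4 values: 21, 20, 19. Mean = 20.
Difference = 18 − 20 = -2.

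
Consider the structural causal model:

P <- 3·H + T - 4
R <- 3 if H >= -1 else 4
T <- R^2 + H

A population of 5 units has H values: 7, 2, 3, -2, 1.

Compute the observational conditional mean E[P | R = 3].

18

Observing R=3 restricts to units where R's equation naturally yields 3: H ∈ {7, 2, 3, 1}. In that subpopulation P = 33, 13, 17, 9, mean 18.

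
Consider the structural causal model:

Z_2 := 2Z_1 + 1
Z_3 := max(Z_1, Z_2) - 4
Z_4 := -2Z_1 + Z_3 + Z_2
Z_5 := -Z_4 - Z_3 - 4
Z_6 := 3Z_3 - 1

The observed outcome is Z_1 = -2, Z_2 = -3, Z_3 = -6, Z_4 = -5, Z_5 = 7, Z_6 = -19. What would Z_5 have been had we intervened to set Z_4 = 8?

-6

Intervening sets Z_4 = 8 and removes its equation (Z_4 := -2Z_1 + Z_3 + Z_2).
Z_2 = 2Z_1 + 1  [with Z_1=-2]  = -3
Z_3 = max(Z_1, Z_2) - 4  [with Z_1=-2, Z_2=-3]  = -6
Z_5 = -Z_4 - Z_3 - 4  [with Z_4=8, Z_3=-6]  = -6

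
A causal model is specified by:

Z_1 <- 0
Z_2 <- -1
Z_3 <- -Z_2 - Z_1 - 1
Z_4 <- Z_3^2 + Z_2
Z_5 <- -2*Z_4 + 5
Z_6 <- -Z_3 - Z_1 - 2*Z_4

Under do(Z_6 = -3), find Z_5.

do(Z_6=-3) replaces the equation Z_6 <- -Z_3 - Z_1 - 2*Z_4 with the constant Z_6 = -3.
Since Z_5 is not a descendant of the intervened variable, it is unaffected.
Z_3 = -Z_2 - Z_1 - 1  [with Z_2=-1, Z_1=0]  = 0
Z_4 = Z_3^2 + Z_2  [with Z_3=0, Z_2=-1]  = -1
Z_5 = -2*Z_4 + 5  [with Z_4=-1]  = 7

7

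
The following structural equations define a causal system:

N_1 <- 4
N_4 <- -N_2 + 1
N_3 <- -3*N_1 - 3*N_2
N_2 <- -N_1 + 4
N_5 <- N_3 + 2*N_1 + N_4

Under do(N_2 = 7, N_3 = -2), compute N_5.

Under do(N_2 = 7, N_3 = -2), each intervened variable's structural equation is replaced by its fixed value.
N_4 = -N_2 + 1  [with N_2=7]  = -6
N_5 = N_3 + 2*N_1 + N_4  [with N_3=-2, N_1=4, N_4=-6]  = 0

0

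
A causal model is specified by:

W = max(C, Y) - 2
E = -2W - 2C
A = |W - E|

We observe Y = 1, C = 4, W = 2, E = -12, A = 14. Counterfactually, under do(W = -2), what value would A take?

2

do(W=-2) replaces the equation W = max(C, Y) - 2 with the constant W = -2.
E = -2W - 2C  [with W=-2, C=4]  = -4
A = |W - E|  [with W=-2, E=-4]  = 2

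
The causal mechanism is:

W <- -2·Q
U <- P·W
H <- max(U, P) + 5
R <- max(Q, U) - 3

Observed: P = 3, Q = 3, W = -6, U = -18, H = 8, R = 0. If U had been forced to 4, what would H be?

9

Intervening sets U = 4 and removes its equation (U <- P·W).
H = max(U, P) + 5  [with U=4, P=3]  = 9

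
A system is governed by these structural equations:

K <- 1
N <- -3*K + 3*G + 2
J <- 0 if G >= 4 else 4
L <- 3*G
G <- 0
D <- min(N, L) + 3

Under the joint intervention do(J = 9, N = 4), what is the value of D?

3

Setting J = 9, N = 4 by intervention discards those variables' equations.
L = 3*G  [with G=0]  = 0
D = min(N, L) + 3  [with N=4, L=0]  = 3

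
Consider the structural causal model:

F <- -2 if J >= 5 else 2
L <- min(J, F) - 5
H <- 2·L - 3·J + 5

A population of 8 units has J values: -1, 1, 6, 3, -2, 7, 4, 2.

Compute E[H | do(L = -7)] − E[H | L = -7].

3.5

Under do(L=-7), L's equation is replaced by L=-7 for every unit. Per-unit H: -6, -12, -27, -18, -3, -30, -21, -15. Mean = -16.5.
Conditioning on L=-7 selects the 3 unit(s) with J ∈ {6, -2, 7}. Their H values: -27, -3, -30. Mean = -20.
Difference = -16.5 − (-20) = 3.5.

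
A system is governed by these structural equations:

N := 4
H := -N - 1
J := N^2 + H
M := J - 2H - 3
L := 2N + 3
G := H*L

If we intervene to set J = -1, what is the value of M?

6

The intervention breaks the incoming arrows to J: J := N^2 + H no longer applies, and J = -1.
H = -N - 1  [with N=4]  = -5
M = J - 2H - 3  [with J=-1, H=-5]  = 6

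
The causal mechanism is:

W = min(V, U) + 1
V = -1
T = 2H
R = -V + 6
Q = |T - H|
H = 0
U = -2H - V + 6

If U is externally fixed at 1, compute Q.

0

The intervention breaks the incoming arrows to U: U = -2H - V + 6 no longer applies, and U = 1.
Q is not downstream of the intervention, so its value is determined by the original equations.
T = 2H  [with H=0]  = 0
Q = |T - H|  [with T=0, H=0]  = 0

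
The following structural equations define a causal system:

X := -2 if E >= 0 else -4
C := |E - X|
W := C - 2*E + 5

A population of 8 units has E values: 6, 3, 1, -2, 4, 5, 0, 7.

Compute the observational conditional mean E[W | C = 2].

Conditioning on C=2 selects the 2 unit(s) with E ∈ {-2, 0}. Their W values: 11, 7. Mean = 9.

9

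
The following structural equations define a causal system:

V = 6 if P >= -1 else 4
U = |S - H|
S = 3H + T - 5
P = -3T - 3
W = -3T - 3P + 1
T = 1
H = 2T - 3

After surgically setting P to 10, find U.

6

Under do(P=10), the mechanism P = -3T - 3 is discarded; P is fixed at 10.
Since U is not a descendant of the intervened variable, it is unaffected.
H = 2T - 3  [with T=1]  = -1
S = 3H + T - 5  [with H=-1, T=1]  = -7
U = |S - H|  [with S=-7, H=-1]  = 6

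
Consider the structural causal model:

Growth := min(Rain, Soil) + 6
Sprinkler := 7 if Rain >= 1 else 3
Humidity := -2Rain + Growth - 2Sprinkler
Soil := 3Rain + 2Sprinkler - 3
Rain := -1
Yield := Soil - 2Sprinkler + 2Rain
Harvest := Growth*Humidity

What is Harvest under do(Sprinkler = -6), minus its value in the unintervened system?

-29

Under do(Sprinkler=-6), the mechanism Sprinkler := 7 if Rain >= 1 else 3 is discarded; Sprinkler is fixed at -6.
Soil = 3Rain + 2Sprinkler - 3  [with Rain=-1, Sprinkler=-6]  = -18
Growth = min(Rain, Soil) + 6  [with Rain=-1, Soil=-18]  = -12
Humidity = -2Rain + Growth - 2Sprinkler  [with Rain=-1, Growth=-12, Sprinkler=-6]  = 2
Harvest = Growth*Humidity  [with Growth=-12, Humidity=2]  = -24
Without intervention: Sprinkler = 7 if Rain >= 1 else 3  [with Rain=-1]  = 3; Soil = 3Rain + 2Sprinkler - 3  [with Rain=-1, Sprinkler=3]  = 0; Growth = min(Rain, Soil) + 6  [with Rain=-1, Soil=0]  = 5; Humidity = -2Rain + Growth - 2Sprinkler  [with Rain=-1, Growth=5, Sprinkler=3]  = 1; Harvest = Growth*Humidity  [with Growth=5, Humidity=1]  = 5.
Change = -24 − 5 = -29.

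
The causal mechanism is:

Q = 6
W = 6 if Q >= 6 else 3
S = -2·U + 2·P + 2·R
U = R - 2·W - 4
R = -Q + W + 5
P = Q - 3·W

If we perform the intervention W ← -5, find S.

30

Under do(W=-5), the mechanism W = 6 if Q >= 6 else 3 is discarded; W is fixed at -5.
R = -Q + W + 5  [with Q=6, W=-5]  = -6
P = Q - 3·W  [with Q=6, W=-5]  = 21
U = R - 2·W - 4  [with R=-6, W=-5]  = 0
S = -2·U + 2·P + 2·R  [with U=0, P=21, R=-6]  = 30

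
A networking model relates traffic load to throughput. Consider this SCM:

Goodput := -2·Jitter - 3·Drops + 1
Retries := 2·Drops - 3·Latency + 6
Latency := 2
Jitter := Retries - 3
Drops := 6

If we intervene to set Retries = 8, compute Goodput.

-27

do(Retries=8) replaces the equation Retries := 2·Drops - 3·Latency + 6 with the constant Retries = 8.
Jitter = Retries - 3  [with Retries=8]  = 5
Goodput = -2·Jitter - 3·Drops + 1  [with Jitter=5, Drops=6]  = -27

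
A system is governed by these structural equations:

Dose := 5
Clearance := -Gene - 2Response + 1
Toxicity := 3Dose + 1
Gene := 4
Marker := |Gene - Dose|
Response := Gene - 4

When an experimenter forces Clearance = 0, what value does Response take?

0

do(Clearance=0) replaces the equation Clearance := -Gene - 2Response + 1 with the constant Clearance = 0.
No directed path runs from Clearance to Response, so Response keeps its natural value.
Response = Gene - 4  [with Gene=4]  = 0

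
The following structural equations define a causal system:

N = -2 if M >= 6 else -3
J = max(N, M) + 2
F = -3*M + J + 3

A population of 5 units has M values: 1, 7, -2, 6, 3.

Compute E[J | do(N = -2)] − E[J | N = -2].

-3.5

do(N=-2) breaks N's dependence on M. With N=-2 fixed, J across the units is 3, 9, 0, 8, 5, mean 5.
E[J|N=-2] averages over only the 2 units with N=-2 (M = 7, 6): J = 9, 8, mean 8.5.
Difference = 5 − 8.5 = -3.5.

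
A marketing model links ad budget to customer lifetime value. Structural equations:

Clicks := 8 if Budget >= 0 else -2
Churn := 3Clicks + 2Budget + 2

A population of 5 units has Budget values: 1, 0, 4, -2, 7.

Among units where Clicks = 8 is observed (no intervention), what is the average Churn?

32

Conditioning on Clicks=8 selects the 4 unit(s) with Budget ∈ {1, 0, 4, 7}. Their Churn values: 28, 26, 34, 40. Mean = 32.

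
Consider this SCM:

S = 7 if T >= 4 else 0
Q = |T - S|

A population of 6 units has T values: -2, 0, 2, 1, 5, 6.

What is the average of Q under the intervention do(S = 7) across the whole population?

Under do(S=7), S's equation is replaced by S=7 for every unit. Per-unit Q: 9, 7, 5, 6, 2, 1. Mean = 5.

5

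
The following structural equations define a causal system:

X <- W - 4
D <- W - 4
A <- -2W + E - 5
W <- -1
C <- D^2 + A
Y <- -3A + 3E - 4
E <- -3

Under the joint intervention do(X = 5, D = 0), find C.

Under do(X = 5, D = 0), each intervened variable's structural equation is replaced by its fixed value.
A = -2W + E - 5  [with W=-1, E=-3]  = -6
C = D^2 + A  [with D=0, A=-6]  = -6

-6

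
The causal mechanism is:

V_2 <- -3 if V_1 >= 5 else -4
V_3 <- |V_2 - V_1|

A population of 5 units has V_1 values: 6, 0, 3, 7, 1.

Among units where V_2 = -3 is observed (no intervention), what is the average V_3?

9.5

Conditioning on V_2=-3 selects the 2 unit(s) with V_1 ∈ {6, 7}. Their V_3 values: 9, 10. Mean = 9.5.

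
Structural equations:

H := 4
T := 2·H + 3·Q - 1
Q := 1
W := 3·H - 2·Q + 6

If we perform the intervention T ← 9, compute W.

The intervention breaks the incoming arrows to T: T := 2·H + 3·Q - 1 no longer applies, and T = 9.
W is not downstream of the intervention, so its value is determined by the original equations.
W = 3·H - 2·Q + 6  [with H=4, Q=1]  = 16

16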